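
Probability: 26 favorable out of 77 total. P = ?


P = 26/77 = 0.3377

P = 0.3377


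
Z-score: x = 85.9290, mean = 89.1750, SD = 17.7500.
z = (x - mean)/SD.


z = (85.9290 - 89.1750)/17.7500
= -3.2460/17.7500
= -0.1829

z = -0.1829


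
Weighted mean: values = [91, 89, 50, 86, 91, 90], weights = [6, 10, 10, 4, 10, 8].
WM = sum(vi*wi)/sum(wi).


Numerator = 91*6 + 89*10 + 50*10 + 86*4 + 91*10 + 90*8 = 3910
Denominator = 6 + 10 + 10 + 4 + 10 + 8 = 48
WM = 3910/48 = 81.4583

WM = 81.4583


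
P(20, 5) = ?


P(20,5) = 20!/15!
= 2432902008176640000/1307674368000
= 1860480

P(20,5) = 1860480


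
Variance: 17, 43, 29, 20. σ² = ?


Mean = 27.2500
Squared deviations: 105.0625, 248.0625, 3.0625, 52.5625
Sum = 408.7500
Variance = 408.7500/4 = 102.1875

Variance = 102.1875


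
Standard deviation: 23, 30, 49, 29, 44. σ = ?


Mean = 35.0000
Variance = 96.4000
SD = sqrt(96.4000) = 9.8184

SD = 9.8184


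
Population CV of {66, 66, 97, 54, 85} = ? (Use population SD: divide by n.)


Mean = 73.6000
SD = 15.3441
CV = (15.3441/73.6000)*100 = 20.8479%

CV = 20.8479%


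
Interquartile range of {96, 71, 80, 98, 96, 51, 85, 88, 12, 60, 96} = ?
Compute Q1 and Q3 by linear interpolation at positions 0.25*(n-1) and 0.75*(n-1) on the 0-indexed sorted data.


Sorted: 12, 51, 60, 71, 80, 85, 88, 96, 96, 96, 98
Q1 (25th %ile) = 65.5000
Q3 (75th %ile) = 96.0000
IQR = 96.0000 - 65.5000 = 30.5000

IQR = 30.5000


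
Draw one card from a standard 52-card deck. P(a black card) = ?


26 black cards in 52 cards
P = 26/52 = 0.5000

P = 0.5000


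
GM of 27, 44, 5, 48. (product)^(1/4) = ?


Product = 27 × 44 × 5 × 48 = 285120
GM = 285120^(1/4) = 23.1077

GM = 23.1077


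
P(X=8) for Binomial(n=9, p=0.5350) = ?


C(9,8) = 9
p^8 = 0.006712
(1-p)^1 = 0.465000
P = 9 * 0.006712 * 0.465000 = 0.0281

P(X=8) = 0.0281


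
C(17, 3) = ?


C(17,3) = 17!/(3! × 14!)
= 355687428096000/(6 × 87178291200)
= 680

C(17,3) = 680


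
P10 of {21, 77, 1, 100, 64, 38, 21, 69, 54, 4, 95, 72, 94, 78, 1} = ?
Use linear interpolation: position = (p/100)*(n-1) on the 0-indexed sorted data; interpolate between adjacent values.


Sorted: 1, 1, 4, 21, 21, 38, 54, 64, 69, 72, 77, 78, 94, 95, 100
n = 15
Index = 10/100 * 14 = 1.4000
Lower = data[1] = 1, Upper = data[2] = 4
P10 = 1 + 0.4000*(3) = 2.2000

P10 = 2.2000


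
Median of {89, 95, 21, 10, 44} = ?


Sorted: 10, 21, 44, 89, 95
n = 5 (odd)
Middle value = 44

Median = 44


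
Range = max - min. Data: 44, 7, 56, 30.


Max = 56, Min = 7
Range = 56 - 7 = 49

Range = 49


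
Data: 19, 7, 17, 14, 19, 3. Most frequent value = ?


Frequencies: 3:1, 7:1, 14:1, 17:1, 19:2
Max frequency = 2
Mode = 19

Mode = 19


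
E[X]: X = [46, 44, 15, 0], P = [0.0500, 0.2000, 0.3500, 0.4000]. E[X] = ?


E[X] = 46*0.0500 + 44*0.2000 + 15*0.3500 + 0*0.4000
= 2.3000 + 8.8000 + 5.2500 + 0
= 16.3500

E[X] = 16.3500


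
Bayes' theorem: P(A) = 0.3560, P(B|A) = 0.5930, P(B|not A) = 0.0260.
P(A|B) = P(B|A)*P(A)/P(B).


P(B) = P(B|A)*P(A) + P(B|A')*P(A')
= 0.5930*0.3560 + 0.0260*0.6440
= 0.211108 + 0.016744 = 0.227852
P(A|B) = 0.211108/0.227852 = 0.9265

P(A|B) = 0.9265


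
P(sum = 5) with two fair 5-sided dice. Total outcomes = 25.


Total outcomes = 5×5 = 25
Favorable (sum = 5): 4
P = 4/25 = 0.1600

P = 0.1600


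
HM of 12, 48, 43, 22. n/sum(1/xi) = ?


Sum of reciprocals = 1/12 + 1/48 + 1/43 + 1/22 = 0.172877
HM = 4/0.172877 = 23.1378

HM = 23.1378


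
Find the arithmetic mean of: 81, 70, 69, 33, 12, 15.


Sum = 81 + 70 + 69 + 33 + 12 + 15 = 280
n = 6
Mean = 280/6 = 46.6667

Mean = 46.6667


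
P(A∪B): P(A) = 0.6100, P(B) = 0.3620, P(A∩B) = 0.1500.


P(A∪B) = 0.6100 + 0.3620 - 0.1500
= 0.9720 - 0.1500
= 0.8220

P(A∪B) = 0.8220


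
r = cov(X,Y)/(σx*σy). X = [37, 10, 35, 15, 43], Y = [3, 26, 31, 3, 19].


Mean X = 28.0000, Mean Y = 16.4000
SD X = 13.023056, SD Y = 11.586199
Cov = 4.400000
r = 4.400000/(13.023056*11.586199) = 0.0292

r = 0.0292


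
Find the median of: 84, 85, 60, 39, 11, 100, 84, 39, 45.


Sorted: 11, 39, 39, 45, 60, 84, 84, 85, 100
n = 9 (odd)
Middle value = 60

Median = 60


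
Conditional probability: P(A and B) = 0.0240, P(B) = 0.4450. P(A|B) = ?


P(A|B) = 0.0240/0.4450 = 0.0539

P(A|B) = 0.0539


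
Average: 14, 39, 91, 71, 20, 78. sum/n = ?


Sum = 14 + 39 + 91 + 71 + 20 + 78 = 313
n = 6
Mean = 313/6 = 52.1667

Mean = 52.1667


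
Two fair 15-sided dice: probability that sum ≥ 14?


Total outcomes = 15×15 = 225
Favorable (sum ≥ 14): 147
P = 147/225 = 0.6533

P = 0.6533


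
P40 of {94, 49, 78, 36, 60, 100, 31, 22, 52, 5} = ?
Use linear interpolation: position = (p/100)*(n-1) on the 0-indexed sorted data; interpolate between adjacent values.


Sorted: 5, 22, 31, 36, 49, 52, 60, 78, 94, 100
n = 10
Index = 40/100 * 9 = 3.6000
Lower = data[3] = 36, Upper = data[4] = 49
P40 = 36 + 0.6000*(13) = 43.8000

P40 = 43.8000


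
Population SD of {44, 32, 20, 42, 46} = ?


Mean = 36.8000
Variance = 93.7600
SD = sqrt(93.7600) = 9.6830

SD = 9.6830


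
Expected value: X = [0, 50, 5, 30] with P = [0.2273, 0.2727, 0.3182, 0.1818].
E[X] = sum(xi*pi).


E[X] = 0*0.2273 + 50*0.2727 + 5*0.3182 + 30*0.1818
= 0 + 13.6350 + 1.5910 + 5.4540
= 20.6800

E[X] = 20.6800


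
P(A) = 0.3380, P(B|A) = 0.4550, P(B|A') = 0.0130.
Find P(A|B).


P(B) = P(B|A)*P(A) + P(B|A')*P(A')
= 0.4550*0.3380 + 0.0130*0.6620
= 0.153790 + 0.008606 = 0.162396
P(A|B) = 0.153790/0.162396 = 0.9470

P(A|B) = 0.9470


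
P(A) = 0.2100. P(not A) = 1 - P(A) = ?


P(not A) = 1 - 0.2100 = 0.7900

P(not A) = 0.7900


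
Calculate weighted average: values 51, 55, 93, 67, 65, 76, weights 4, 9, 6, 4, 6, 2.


Numerator = 51*4 + 55*9 + 93*6 + 67*4 + 65*6 + 76*2 = 2067
Denominator = 4 + 9 + 6 + 4 + 6 + 2 = 31
WM = 2067/31 = 66.6774

WM = 66.6774


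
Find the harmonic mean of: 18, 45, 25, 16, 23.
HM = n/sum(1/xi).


Sum of reciprocals = 1/18 + 1/45 + 1/25 + 1/16 + 1/23 = 0.223756
HM = 5/0.223756 = 22.3458

HM = 22.3458


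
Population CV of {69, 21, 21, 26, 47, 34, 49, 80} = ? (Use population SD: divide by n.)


Mean = 43.3750
SD = 20.7180
CV = (20.7180/43.3750)*100 = 47.7648%

CV = 47.7648%


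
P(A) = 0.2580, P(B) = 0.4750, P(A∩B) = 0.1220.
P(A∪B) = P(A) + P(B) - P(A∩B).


P(A∪B) = 0.2580 + 0.4750 - 0.1220
= 0.7330 - 0.1220
= 0.6110

P(A∪B) = 0.6110


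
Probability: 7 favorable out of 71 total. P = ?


P = 7/71 = 0.0986

P = 0.0986


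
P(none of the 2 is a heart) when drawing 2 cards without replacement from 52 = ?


P(no hearts) = (39/52) × (38/51)
= 0.5588

P = 0.5588


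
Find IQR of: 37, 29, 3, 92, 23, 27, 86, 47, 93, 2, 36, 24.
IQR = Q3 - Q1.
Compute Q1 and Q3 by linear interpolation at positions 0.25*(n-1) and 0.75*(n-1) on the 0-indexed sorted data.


Sorted: 2, 3, 23, 24, 27, 29, 36, 37, 47, 86, 92, 93
Q1 (25th %ile) = 23.7500
Q3 (75th %ile) = 56.7500
IQR = 56.7500 - 23.7500 = 33.0000

IQR = 33.0000


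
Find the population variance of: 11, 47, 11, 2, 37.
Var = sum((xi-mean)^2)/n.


Mean = 21.6000
Squared deviations: 112.3600, 645.1600, 112.3600, 384.1600, 237.1600
Sum = 1491.2000
Variance = 1491.2000/5 = 298.2400

Variance = 298.2400


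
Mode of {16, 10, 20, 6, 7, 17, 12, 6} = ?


Frequencies: 6:2, 7:1, 10:1, 12:1, 16:1, 17:1, 20:1
Max frequency = 2
Mode = 6

Mode = 6


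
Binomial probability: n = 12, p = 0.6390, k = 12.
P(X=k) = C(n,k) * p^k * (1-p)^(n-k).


C(12,12) = 1
p^12 = 0.004635
(1-p)^0 = 1.000000
P = 1 * 0.004635 * 1.000000 = 0.0046

P(X=12) = 0.0046


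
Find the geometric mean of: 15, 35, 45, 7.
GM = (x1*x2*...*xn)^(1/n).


Product = 15 × 35 × 45 × 7 = 165375
GM = 165375^(1/4) = 20.1659

GM = 20.1659


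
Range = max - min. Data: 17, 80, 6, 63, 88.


Max = 88, Min = 6
Range = 88 - 6 = 82

Range = 82


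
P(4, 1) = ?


P(4,1) = 4!/3!
= 24/6
= 4

P(4,1) = 4


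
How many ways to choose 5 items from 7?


C(7,5) = 7!/(5! × 2!)
= 5040/(120 × 2)
= 21

C(7,5) = 21


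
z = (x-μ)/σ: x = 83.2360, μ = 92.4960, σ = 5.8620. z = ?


z = (83.2360 - 92.4960)/5.8620
= -9.2600/5.8620
= -1.5797

z = -1.5797


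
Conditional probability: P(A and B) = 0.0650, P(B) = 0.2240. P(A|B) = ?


P(A|B) = 0.0650/0.2240 = 0.2902

P(A|B) = 0.2902


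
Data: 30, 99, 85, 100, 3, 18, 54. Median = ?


Sorted: 3, 18, 30, 54, 85, 99, 100
n = 7 (odd)
Middle value = 54

Median = 54


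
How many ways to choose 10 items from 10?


C(10,10) = 10!/(10! × 0!)
= 3628800/(3628800 × 1)
= 1

C(10,10) = 1


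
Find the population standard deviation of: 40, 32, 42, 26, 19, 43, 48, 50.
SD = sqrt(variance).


Mean = 37.5000
Variance = 103.5000
SD = sqrt(103.5000) = 10.1735

SD = 10.1735


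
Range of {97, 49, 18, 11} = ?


Max = 97, Min = 11
Range = 97 - 11 = 86

Range = 86


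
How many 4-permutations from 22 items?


P(22,4) = 22!/18!
= 1124000727777607680000/6402373705728000
= 175560

P(22,4) = 175560


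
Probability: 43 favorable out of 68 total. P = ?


P = 43/68 = 0.6324

P = 0.6324


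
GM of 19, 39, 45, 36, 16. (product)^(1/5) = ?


Product = 19 × 39 × 45 × 36 × 16 = 19206720
GM = 19206720^(1/5) = 28.6214

GM = 28.6214


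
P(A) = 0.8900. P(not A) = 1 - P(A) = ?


P(not A) = 1 - 0.8900 = 0.1100

P(not A) = 0.1100


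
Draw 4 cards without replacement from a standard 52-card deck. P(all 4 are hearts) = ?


P(all hearts) = (13/52) × (12/51) × (11/50) × (10/49)
= 0.0026

P = 0.0026


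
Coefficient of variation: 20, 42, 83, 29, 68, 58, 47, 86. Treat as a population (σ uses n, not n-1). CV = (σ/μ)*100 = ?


Mean = 54.1250
SD = 22.5024
CV = (22.5024/54.1250)*100 = 41.5749%

CV = 41.5749%


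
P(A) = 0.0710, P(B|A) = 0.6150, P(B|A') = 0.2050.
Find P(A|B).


P(B) = P(B|A)*P(A) + P(B|A')*P(A')
= 0.6150*0.0710 + 0.2050*0.9290
= 0.043665 + 0.190445 = 0.234110
P(A|B) = 0.043665/0.234110 = 0.1865

P(A|B) = 0.1865


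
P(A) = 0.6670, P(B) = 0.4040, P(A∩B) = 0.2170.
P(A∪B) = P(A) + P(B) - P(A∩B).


P(A∪B) = 0.6670 + 0.4040 - 0.2170
= 1.0710 - 0.2170
= 0.8540

P(A∪B) = 0.8540


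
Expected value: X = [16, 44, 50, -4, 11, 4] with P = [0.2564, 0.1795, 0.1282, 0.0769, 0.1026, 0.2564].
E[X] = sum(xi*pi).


E[X] = 16*0.2564 + 44*0.1795 + 50*0.1282 - 4*0.0769 + 11*0.1026 + 4*0.2564
= 4.1024 + 7.8980 + 6.4100 - 0.3076 + 1.1286 + 1.0256
= 20.2570

E[X] = 20.2570


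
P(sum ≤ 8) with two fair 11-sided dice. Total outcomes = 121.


Total outcomes = 11×11 = 121
Favorable (sum ≤ 8): 28
P = 28/121 = 0.2314

P = 0.2314


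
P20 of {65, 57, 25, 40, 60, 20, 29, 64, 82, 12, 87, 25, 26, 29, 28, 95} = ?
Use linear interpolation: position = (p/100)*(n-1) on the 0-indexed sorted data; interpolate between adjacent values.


Sorted: 12, 20, 25, 25, 26, 28, 29, 29, 40, 57, 60, 64, 65, 82, 87, 95
n = 16
Index = 20/100 * 15 = 3.0000
Lower = data[3] = 25, Upper = data[4] = 26
P20 = 25 + 0*(1) = 25.0000

P20 = 25.0000


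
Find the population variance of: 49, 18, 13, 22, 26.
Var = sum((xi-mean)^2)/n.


Mean = 25.6000
Squared deviations: 547.5600, 57.7600, 158.7600, 12.9600, 0.1600
Sum = 777.2000
Variance = 777.2000/5 = 155.4400

Variance = 155.4400


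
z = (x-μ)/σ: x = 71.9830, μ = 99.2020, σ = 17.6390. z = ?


z = (71.9830 - 99.2020)/17.6390
= -27.2190/17.6390
= -1.5431

z = -1.5431


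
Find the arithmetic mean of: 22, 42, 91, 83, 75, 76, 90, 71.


Sum = 22 + 42 + 91 + 83 + 75 + 76 + 90 + 71 = 550
n = 8
Mean = 550/8 = 68.7500

Mean = 68.7500


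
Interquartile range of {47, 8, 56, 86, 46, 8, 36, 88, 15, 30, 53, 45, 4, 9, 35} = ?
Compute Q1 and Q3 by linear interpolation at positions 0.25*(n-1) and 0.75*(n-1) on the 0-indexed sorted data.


Sorted: 4, 8, 8, 9, 15, 30, 35, 36, 45, 46, 47, 53, 56, 86, 88
Q1 (25th %ile) = 12.0000
Q3 (75th %ile) = 50.0000
IQR = 50.0000 - 12.0000 = 38.0000

IQR = 38.0000


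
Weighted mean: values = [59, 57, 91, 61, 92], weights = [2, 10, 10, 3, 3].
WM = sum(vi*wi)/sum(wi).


Numerator = 59*2 + 57*10 + 91*10 + 61*3 + 92*3 = 2057
Denominator = 2 + 10 + 10 + 3 + 3 = 28
WM = 2057/28 = 73.4643

WM = 73.4643


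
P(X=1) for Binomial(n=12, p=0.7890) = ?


C(12,1) = 12
p^1 = 0.789000
(1-p)^11 = 3.690685e-08
P = 12 * 0.789000 * 3.690685e-08 = 3.4943e-07

P(X=1) = 3.4943e-07


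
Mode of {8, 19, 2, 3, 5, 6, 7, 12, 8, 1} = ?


Frequencies: 1:1, 2:1, 3:1, 5:1, 6:1, 7:1, 8:2, 12:1, 19:1
Max frequency = 2
Mode = 8

Mode = 8


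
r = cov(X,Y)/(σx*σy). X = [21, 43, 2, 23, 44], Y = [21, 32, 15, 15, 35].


Mean X = 26.6000, Mean Y = 23.6000
SD X = 15.628180, SD Y = 8.428523
Cov = 118.640000
r = 118.640000/(15.628180*8.428523) = 0.9007

r = 0.9007


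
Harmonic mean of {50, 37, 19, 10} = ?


Sum of reciprocals = 1/50 + 1/37 + 1/19 + 1/10 = 0.199659
HM = 4/0.199659 = 20.0342

HM = 20.0342


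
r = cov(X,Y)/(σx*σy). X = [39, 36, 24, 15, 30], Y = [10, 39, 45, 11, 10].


Mean X = 28.8000, Mean Y = 23.0000
SD X = 8.611620, SD Y = 15.633298
Cov = 5.400000
r = 5.400000/(8.611620*15.633298) = 0.0401

r = 0.0401


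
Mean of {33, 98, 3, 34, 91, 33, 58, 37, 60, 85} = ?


Sum = 33 + 98 + 3 + 34 + 91 + 33 + 58 + 37 + 60 + 85 = 532
n = 10
Mean = 532/10 = 53.2000

Mean = 53.2000


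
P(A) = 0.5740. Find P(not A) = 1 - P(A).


P(not A) = 1 - 0.5740 = 0.4260

P(not A) = 0.4260


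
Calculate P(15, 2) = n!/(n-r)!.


P(15,2) = 15!/13!
= 1307674368000/6227020800
= 210

P(15,2) = 210


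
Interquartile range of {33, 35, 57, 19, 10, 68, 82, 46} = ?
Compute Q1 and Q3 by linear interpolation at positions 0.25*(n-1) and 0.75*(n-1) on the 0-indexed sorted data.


Sorted: 10, 19, 33, 35, 46, 57, 68, 82
Q1 (25th %ile) = 29.5000
Q3 (75th %ile) = 59.7500
IQR = 59.7500 - 29.5000 = 30.2500

IQR = 30.2500


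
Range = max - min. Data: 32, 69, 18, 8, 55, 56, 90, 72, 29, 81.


Max = 90, Min = 8
Range = 90 - 8 = 82

Range = 82


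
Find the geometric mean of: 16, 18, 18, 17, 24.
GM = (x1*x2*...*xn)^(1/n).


Product = 16 × 18 × 18 × 17 × 24 = 2115072
GM = 2115072^(1/5) = 18.4105

GM = 18.4105


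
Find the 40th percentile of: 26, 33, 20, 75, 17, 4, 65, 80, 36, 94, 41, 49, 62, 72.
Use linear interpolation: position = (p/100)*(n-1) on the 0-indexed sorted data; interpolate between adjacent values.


Sorted: 4, 17, 20, 26, 33, 36, 41, 49, 62, 65, 72, 75, 80, 94
n = 14
Index = 40/100 * 13 = 5.2000
Lower = data[5] = 36, Upper = data[6] = 41
P40 = 36 + 0.2000*(5) = 37.0000

P40 = 37.0000


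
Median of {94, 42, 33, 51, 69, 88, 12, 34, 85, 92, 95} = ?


Sorted: 12, 33, 34, 42, 51, 69, 85, 88, 92, 94, 95
n = 11 (odd)
Middle value = 69

Median = 69


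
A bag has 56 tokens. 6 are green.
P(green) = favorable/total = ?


P = 6/56 = 0.1071

P = 0.1071


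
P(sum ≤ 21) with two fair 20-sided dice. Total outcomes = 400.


Total outcomes = 20×20 = 400
Favorable (sum ≤ 21): 210
P = 210/400 = 0.5250

P = 0.5250


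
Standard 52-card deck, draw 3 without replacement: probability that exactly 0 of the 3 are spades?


Hypergeometric: P(X=0) = C(13,0)·C(39,3) / C(52,3)
= 1 × 9139 / 22100
= 9139/22100 = 0.4135

P = 0.4135


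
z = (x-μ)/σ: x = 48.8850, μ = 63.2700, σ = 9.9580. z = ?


z = (48.8850 - 63.2700)/9.9580
= -14.3850/9.9580
= -1.4446

z = -1.4446


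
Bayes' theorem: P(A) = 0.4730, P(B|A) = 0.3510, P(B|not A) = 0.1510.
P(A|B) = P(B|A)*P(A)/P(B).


P(B) = P(B|A)*P(A) + P(B|A')*P(A')
= 0.3510*0.4730 + 0.1510*0.5270
= 0.166023 + 0.079577 = 0.245600
P(A|B) = 0.166023/0.245600 = 0.6760

P(A|B) = 0.6760


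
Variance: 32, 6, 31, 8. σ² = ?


Mean = 19.2500
Squared deviations: 162.5625, 175.5625, 138.0625, 126.5625
Sum = 602.7500
Variance = 602.7500/4 = 150.6875

Variance = 150.6875


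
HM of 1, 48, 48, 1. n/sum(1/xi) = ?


Sum of reciprocals = 1/1 + 1/48 + 1/48 + 1/1 = 2.041667
HM = 4/2.041667 = 1.9592

HM = 1.9592


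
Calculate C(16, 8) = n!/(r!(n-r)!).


C(16,8) = 16!/(8! × 8!)
= 20922789888000/(40320 × 40320)
= 12870

C(16,8) = 12870


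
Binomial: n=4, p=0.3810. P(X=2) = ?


C(4,2) = 6
p^2 = 0.145161
(1-p)^2 = 0.383161
P = 6 * 0.145161 * 0.383161 = 0.3337

P(X=2) = 0.3337


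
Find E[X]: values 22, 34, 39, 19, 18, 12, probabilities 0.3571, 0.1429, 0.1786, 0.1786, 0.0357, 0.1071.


E[X] = 22*0.3571 + 34*0.1429 + 39*0.1786 + 19*0.1786 + 18*0.0357 + 12*0.1071
= 7.8562 + 4.8586 + 6.9654 + 3.3934 + 0.6426 + 1.2852
= 25.0014

E[X] = 25.0014


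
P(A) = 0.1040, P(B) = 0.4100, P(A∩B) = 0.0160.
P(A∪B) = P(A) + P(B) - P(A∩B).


P(A∪B) = 0.1040 + 0.4100 - 0.0160
= 0.5140 - 0.0160
= 0.4980

P(A∪B) = 0.4980


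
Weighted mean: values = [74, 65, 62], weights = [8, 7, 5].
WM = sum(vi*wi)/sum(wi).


Numerator = 74*8 + 65*7 + 62*5 = 1357
Denominator = 8 + 7 + 5 = 20
WM = 1357/20 = 67.8500

WM = 67.8500


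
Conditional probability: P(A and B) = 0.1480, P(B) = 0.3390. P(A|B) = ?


P(A|B) = 0.1480/0.3390 = 0.4366

P(A|B) = 0.4366


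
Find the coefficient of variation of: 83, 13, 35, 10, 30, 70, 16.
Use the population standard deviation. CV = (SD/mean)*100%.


Mean = 36.7143
SD = 26.7353
CV = (26.7353/36.7143)*100 = 72.8198%

CV = 72.8198%


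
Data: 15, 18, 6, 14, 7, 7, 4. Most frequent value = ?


Frequencies: 4:1, 6:1, 7:2, 14:1, 15:1, 18:1
Max frequency = 2
Mode = 7

Mode = 7


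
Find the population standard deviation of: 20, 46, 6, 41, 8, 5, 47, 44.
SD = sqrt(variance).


Mean = 27.1250
Variance = 322.6094
SD = sqrt(322.6094) = 17.9613

SD = 17.9613


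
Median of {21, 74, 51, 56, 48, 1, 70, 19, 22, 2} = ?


Sorted: 1, 2, 19, 21, 22, 48, 51, 56, 70, 74
n = 10 (even)
Middle values: 22 and 48
Median = (22+48)/2 = 35.0000

Median = 35.0000


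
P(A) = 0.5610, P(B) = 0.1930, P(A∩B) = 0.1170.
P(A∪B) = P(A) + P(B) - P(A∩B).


P(A∪B) = 0.5610 + 0.1930 - 0.1170
= 0.7540 - 0.1170
= 0.6370

P(A∪B) = 0.6370


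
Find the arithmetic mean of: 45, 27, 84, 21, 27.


Sum = 45 + 27 + 84 + 21 + 27 = 204
n = 5
Mean = 204/5 = 40.8000

Mean = 40.8000


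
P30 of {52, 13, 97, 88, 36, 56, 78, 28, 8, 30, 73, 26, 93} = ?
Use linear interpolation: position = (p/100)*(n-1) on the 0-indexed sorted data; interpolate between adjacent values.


Sorted: 8, 13, 26, 28, 30, 36, 52, 56, 73, 78, 88, 93, 97
n = 13
Index = 30/100 * 12 = 3.6000
Lower = data[3] = 28, Upper = data[4] = 30
P30 = 28 + 0.6000*(2) = 29.2000

P30 = 29.2000


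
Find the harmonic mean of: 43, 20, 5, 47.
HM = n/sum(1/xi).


Sum of reciprocals = 1/43 + 1/20 + 1/5 + 1/47 = 0.294532
HM = 4/0.294532 = 13.5808

HM = 13.5808


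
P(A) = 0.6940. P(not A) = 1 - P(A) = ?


P(not A) = 1 - 0.6940 = 0.3060

P(not A) = 0.3060


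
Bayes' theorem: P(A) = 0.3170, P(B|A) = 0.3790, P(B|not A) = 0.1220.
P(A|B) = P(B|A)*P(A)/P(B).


P(B) = P(B|A)*P(A) + P(B|A')*P(A')
= 0.3790*0.3170 + 0.1220*0.6830
= 0.120143 + 0.083326 = 0.203469
P(A|B) = 0.120143/0.203469 = 0.5905

P(A|B) = 0.5905


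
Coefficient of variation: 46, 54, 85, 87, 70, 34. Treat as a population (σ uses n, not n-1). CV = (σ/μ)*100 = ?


Mean = 62.6667
SD = 19.6610
CV = (19.6610/62.6667)*100 = 31.3740%

CV = 31.3740%


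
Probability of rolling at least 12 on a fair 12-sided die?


Favorable outcomes (roll ≥ 12): 1
Total outcomes = 12
P = 1/12 = 0.0833

P = 0.0833


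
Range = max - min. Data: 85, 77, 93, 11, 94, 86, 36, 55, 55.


Max = 94, Min = 11
Range = 94 - 11 = 83

Range = 83


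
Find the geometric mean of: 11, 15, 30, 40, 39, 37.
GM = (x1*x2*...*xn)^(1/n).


Product = 11 × 15 × 30 × 40 × 39 × 37 = 285714000
GM = 285714000^(1/6) = 25.6639

GM = 25.6639


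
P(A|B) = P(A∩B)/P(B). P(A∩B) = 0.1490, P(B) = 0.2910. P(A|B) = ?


P(A|B) = 0.1490/0.2910 = 0.5120

P(A|B) = 0.5120


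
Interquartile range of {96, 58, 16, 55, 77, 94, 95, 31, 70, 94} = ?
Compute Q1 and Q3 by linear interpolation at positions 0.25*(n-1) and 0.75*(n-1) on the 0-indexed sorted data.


Sorted: 16, 31, 55, 58, 70, 77, 94, 94, 95, 96
Q1 (25th %ile) = 55.7500
Q3 (75th %ile) = 94.0000
IQR = 94.0000 - 55.7500 = 38.2500

IQR = 38.2500


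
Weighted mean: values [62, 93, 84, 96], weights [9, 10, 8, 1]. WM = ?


Numerator = 62*9 + 93*10 + 84*8 + 96*1 = 2256
Denominator = 9 + 10 + 8 + 1 = 28
WM = 2256/28 = 80.5714

WM = 80.5714


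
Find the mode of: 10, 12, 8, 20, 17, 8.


Frequencies: 8:2, 10:1, 12:1, 17:1, 20:1
Max frequency = 2
Mode = 8

Mode = 8


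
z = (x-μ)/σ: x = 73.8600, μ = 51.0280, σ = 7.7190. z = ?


z = (73.8600 - 51.0280)/7.7190
= 22.8320/7.7190
= 2.9579

z = 2.9579


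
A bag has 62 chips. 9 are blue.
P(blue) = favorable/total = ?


P = 9/62 = 0.1452

P = 0.1452


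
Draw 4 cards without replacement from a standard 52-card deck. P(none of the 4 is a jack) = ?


P(no jacks) = (48/52) × (47/51) × (46/50) × (45/49)
= 0.7187

P = 0.7187


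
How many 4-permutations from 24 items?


P(24,4) = 24!/20!
= 620448401733239439360000/2432902008176640000
= 255024

P(24,4) = 255024


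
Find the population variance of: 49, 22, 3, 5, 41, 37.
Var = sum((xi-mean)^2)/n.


Mean = 26.1667
Squared deviations: 521.3611, 17.3611, 536.6944, 448.0278, 220.0278, 117.3611
Sum = 1860.8333
Variance = 1860.8333/6 = 310.1389

Variance = 310.1389


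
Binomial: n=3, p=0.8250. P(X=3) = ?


C(3,3) = 1
p^3 = 0.561516
(1-p)^0 = 1.000000
P = 1 * 0.561516 * 1.000000 = 0.5615

P(X=3) = 0.5615


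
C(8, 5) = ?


C(8,5) = 8!/(5! × 3!)
= 40320/(120 × 6)
= 56

C(8,5) = 56


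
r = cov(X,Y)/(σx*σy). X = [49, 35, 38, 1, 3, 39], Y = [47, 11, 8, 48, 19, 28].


Mean X = 27.5000, Mean Y = 26.8333
SD X = 18.544990, SD Y = 15.931276
Cov = -39.750000
r = -39.750000/(18.544990*15.931276) = -0.1345

r = -0.1345


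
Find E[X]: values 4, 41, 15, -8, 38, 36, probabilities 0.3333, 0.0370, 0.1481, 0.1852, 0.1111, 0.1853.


E[X] = 4*0.3333 + 41*0.0370 + 15*0.1481 - 8*0.1852 + 38*0.1111 + 36*0.1853
= 1.3332 + 1.5170 + 2.2215 - 1.4816 + 4.2218 + 6.6708
= 14.4827

E[X] = 14.4827


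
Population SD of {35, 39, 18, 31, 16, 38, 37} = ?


Mean = 30.5714
Variance = 79.6735
SD = sqrt(79.6735) = 8.9260

SD = 8.9260


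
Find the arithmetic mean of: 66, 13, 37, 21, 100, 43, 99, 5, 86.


Sum = 66 + 13 + 37 + 21 + 100 + 43 + 99 + 5 + 86 = 470
n = 9
Mean = 470/9 = 52.2222

Mean = 52.2222


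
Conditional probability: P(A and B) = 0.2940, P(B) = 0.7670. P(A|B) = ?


P(A|B) = 0.2940/0.7670 = 0.3833

P(A|B) = 0.3833


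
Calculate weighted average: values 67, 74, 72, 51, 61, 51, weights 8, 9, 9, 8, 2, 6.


Numerator = 67*8 + 74*9 + 72*9 + 51*8 + 61*2 + 51*6 = 2686
Denominator = 8 + 9 + 9 + 8 + 2 + 6 = 42
WM = 2686/42 = 63.9524

WM = 63.9524


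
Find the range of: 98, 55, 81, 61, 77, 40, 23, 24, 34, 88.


Max = 98, Min = 23
Range = 98 - 23 = 75

Range = 75


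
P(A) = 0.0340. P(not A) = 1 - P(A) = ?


P(not A) = 1 - 0.0340 = 0.9660

P(not A) = 0.9660


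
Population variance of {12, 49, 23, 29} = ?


Mean = 28.2500
Squared deviations: 264.0625, 430.5625, 27.5625, 0.5625
Sum = 722.7500
Variance = 722.7500/4 = 180.6875

Variance = 180.6875


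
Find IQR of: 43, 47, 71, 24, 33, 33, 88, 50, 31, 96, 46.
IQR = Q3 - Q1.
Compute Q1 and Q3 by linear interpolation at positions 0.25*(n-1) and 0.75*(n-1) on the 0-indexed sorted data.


Sorted: 24, 31, 33, 33, 43, 46, 47, 50, 71, 88, 96
Q1 (25th %ile) = 33.0000
Q3 (75th %ile) = 60.5000
IQR = 60.5000 - 33.0000 = 27.5000

IQR = 27.5000


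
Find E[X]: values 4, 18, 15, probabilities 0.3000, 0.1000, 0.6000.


E[X] = 4*0.3000 + 18*0.1000 + 15*0.6000
= 1.2000 + 1.8000 + 9.0000
= 12.0000

E[X] = 12.0000


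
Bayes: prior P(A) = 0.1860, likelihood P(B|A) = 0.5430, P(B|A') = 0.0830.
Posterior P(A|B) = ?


P(B) = P(B|A)*P(A) + P(B|A')*P(A')
= 0.5430*0.1860 + 0.0830*0.8140
= 0.100998 + 0.067562 = 0.168560
P(A|B) = 0.100998/0.168560 = 0.5992

P(A|B) = 0.5992


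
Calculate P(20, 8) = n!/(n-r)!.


P(20,8) = 20!/12!
= 2432902008176640000/479001600
= 5079110400

P(20,8) = 5079110400


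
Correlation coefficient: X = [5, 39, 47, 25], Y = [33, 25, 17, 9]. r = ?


Mean X = 29.0000, Mean Y = 21.0000
SD X = 15.937377, SD Y = 8.944272
Cov = -68.000000
r = -68.000000/(15.937377*8.944272) = -0.4770

r = -0.4770


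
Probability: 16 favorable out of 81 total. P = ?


P = 16/81 = 0.1975

P = 0.1975


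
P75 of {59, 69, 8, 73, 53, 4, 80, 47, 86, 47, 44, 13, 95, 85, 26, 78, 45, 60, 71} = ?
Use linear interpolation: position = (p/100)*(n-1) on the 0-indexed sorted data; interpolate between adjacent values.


Sorted: 4, 8, 13, 26, 44, 45, 47, 47, 53, 59, 60, 69, 71, 73, 78, 80, 85, 86, 95
n = 19
Index = 75/100 * 18 = 13.5000
Lower = data[13] = 73, Upper = data[14] = 78
P75 = 73 + 0.5000*(5) = 75.5000

P75 = 75.5000


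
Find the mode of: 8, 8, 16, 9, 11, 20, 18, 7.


Frequencies: 7:1, 8:2, 9:1, 11:1, 16:1, 18:1, 20:1
Max frequency = 2
Mode = 8

Mode = 8


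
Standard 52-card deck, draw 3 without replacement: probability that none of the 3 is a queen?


P(no queens) = (48/52) × (47/51) × (46/50)
= 0.7826

P = 0.7826


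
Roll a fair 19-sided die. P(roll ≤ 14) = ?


Favorable outcomes (roll ≤ 14): 14
Total outcomes = 19
P = 14/19 = 0.7368

P = 0.7368


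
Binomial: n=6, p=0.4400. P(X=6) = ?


C(6,6) = 1
p^6 = 0.007256
(1-p)^0 = 1.000000
P = 1 * 0.007256 * 1.000000 = 0.0073

P(X=6) = 0.0073


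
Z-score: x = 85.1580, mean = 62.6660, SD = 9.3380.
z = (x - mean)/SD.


z = (85.1580 - 62.6660)/9.3380
= 22.4920/9.3380
= 2.4087

z = 2.4087


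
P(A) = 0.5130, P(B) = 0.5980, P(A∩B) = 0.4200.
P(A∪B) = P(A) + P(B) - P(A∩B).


P(A∪B) = 0.5130 + 0.5980 - 0.4200
= 1.1110 - 0.4200
= 0.6910

P(A∪B) = 0.6910


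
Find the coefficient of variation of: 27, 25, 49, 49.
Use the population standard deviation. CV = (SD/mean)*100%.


Mean = 37.5000
SD = 11.5217
CV = (11.5217/37.5000)*100 = 30.7246%

CV = 30.7246%


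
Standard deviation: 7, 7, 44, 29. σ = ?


Mean = 21.7500
Variance = 245.6875
SD = sqrt(245.6875) = 15.6744

SD = 15.6744


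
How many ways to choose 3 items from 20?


C(20,3) = 20!/(3! × 17!)
= 2432902008176640000/(6 × 355687428096000)
= 1140

C(20,3) = 1140


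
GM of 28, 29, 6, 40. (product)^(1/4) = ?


Product = 28 × 29 × 6 × 40 = 194880
GM = 194880^(1/4) = 21.0108

GM = 21.0108


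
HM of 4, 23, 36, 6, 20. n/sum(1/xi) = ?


Sum of reciprocals = 1/4 + 1/23 + 1/36 + 1/6 + 1/20 = 0.537923
HM = 5/0.537923 = 9.2950

HM = 9.2950


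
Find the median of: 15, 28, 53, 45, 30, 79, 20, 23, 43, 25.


Sorted: 15, 20, 23, 25, 28, 30, 43, 45, 53, 79
n = 10 (even)
Middle values: 28 and 30
Median = (28+30)/2 = 29.0000

Median = 29.0000


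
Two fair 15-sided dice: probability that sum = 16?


Total outcomes = 15×15 = 225
Favorable (sum = 16): 15
P = 15/225 = 0.0667

P = 0.0667


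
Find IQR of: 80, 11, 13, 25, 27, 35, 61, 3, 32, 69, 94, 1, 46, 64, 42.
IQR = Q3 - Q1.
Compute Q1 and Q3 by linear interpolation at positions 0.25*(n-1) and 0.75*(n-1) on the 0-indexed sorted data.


Sorted: 1, 3, 11, 13, 25, 27, 32, 35, 42, 46, 61, 64, 69, 80, 94
Q1 (25th %ile) = 19.0000
Q3 (75th %ile) = 62.5000
IQR = 62.5000 - 19.0000 = 43.5000

IQR = 43.5000


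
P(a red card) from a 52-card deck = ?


26 red cards in 52 cards
P = 26/52 = 0.5000

P = 0.5000


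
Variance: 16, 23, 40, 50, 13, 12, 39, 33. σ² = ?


Mean = 28.2500
Squared deviations: 150.0625, 27.5625, 138.0625, 473.0625, 232.5625, 264.0625, 115.5625, 22.5625
Sum = 1423.5000
Variance = 1423.5000/8 = 177.9375

Variance = 177.9375


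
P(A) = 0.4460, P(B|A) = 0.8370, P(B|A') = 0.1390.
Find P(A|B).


P(B) = P(B|A)*P(A) + P(B|A')*P(A')
= 0.8370*0.4460 + 0.1390*0.5540
= 0.373302 + 0.077006 = 0.450308
P(A|B) = 0.373302/0.450308 = 0.8290

P(A|B) = 0.8290


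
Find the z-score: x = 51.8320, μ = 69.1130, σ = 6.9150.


z = (51.8320 - 69.1130)/6.9150
= -17.2810/6.9150
= -2.4991

z = -2.4991


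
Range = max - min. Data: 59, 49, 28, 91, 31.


Max = 91, Min = 28
Range = 91 - 28 = 63

Range = 63


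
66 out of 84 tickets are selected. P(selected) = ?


P = 66/84 = 0.7857

P = 0.7857


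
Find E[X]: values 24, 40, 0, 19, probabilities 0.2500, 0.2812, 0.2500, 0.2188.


E[X] = 24*0.2500 + 40*0.2812 + 0*0.2500 + 19*0.2188
= 6.0000 + 11.2480 + 0 + 4.1572
= 21.4052

E[X] = 21.4052


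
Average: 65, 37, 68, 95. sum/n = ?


Sum = 65 + 37 + 68 + 95 = 265
n = 4
Mean = 265/4 = 66.2500

Mean = 66.2500


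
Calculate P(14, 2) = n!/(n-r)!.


P(14,2) = 14!/12!
= 87178291200/479001600
= 182

P(14,2) = 182


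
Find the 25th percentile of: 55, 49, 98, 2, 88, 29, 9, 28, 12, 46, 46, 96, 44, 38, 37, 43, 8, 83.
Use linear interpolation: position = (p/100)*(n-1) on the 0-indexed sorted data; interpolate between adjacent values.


Sorted: 2, 8, 9, 12, 28, 29, 37, 38, 43, 44, 46, 46, 49, 55, 83, 88, 96, 98
n = 18
Index = 25/100 * 17 = 4.2500
Lower = data[4] = 28, Upper = data[5] = 29
P25 = 28 + 0.2500*(1) = 28.2500

P25 = 28.2500


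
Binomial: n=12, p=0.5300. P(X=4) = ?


C(12,4) = 495
p^4 = 0.078905
(1-p)^8 = 0.002381
P = 495 * 0.078905 * 0.002381 = 0.0930

P(X=4) = 0.0930


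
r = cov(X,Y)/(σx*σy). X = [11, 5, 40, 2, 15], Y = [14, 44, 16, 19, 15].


Mean X = 14.6000, Mean Y = 21.6000
SD X = 13.484806, SD Y = 11.324310
Cov = -59.960000
r = -59.960000/(13.484806*11.324310) = -0.3926

r = -0.3926


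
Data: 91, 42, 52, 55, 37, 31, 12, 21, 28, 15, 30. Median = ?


Sorted: 12, 15, 21, 28, 30, 31, 37, 42, 52, 55, 91
n = 11 (odd)
Middle value = 31

Median = 31


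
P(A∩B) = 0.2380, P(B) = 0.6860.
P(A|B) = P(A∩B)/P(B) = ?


P(A|B) = 0.2380/0.6860 = 0.3469

P(A|B) = 0.3469


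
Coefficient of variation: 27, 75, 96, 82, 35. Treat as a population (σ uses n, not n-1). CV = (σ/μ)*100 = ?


Mean = 63.0000
SD = 27.1072
CV = (27.1072/63.0000)*100 = 43.0273%

CV = 43.0273%


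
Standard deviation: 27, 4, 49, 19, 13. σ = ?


Mean = 22.4000
Variance = 233.4400
SD = sqrt(233.4400) = 15.2787

SD = 15.2787


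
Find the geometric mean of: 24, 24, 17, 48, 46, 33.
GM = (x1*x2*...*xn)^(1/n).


Product = 24 × 24 × 17 × 48 × 46 × 33 = 713484288
GM = 713484288^(1/6) = 29.8926

GM = 29.8926


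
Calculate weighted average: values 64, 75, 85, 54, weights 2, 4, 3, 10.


Numerator = 64*2 + 75*4 + 85*3 + 54*10 = 1223
Denominator = 2 + 4 + 3 + 10 = 19
WM = 1223/19 = 64.3684

WM = 64.3684


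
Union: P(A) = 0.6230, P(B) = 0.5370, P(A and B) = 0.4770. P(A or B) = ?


P(A∪B) = 0.6230 + 0.5370 - 0.4770
= 1.1600 - 0.4770
= 0.6830

P(A∪B) = 0.6830


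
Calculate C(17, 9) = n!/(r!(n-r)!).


C(17,9) = 17!/(9! × 8!)
= 355687428096000/(362880 × 40320)
= 24310

C(17,9) = 24310


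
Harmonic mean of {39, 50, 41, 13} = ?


Sum of reciprocals = 1/39 + 1/50 + 1/41 + 1/13 = 0.146954
HM = 4/0.146954 = 27.2193

HM = 27.2193


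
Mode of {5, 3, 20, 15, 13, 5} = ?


Frequencies: 3:1, 5:2, 13:1, 15:1, 20:1
Max frequency = 2
Mode = 5

Mode = 5


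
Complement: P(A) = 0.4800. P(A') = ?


P(not A) = 1 - 0.4800 = 0.5200

P(not A) = 0.5200


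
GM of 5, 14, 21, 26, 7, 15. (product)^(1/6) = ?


Product = 5 × 14 × 21 × 26 × 7 × 15 = 4013100
GM = 4013100^(1/6) = 12.6061

GM = 12.6061


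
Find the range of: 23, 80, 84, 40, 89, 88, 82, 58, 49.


Max = 89, Min = 23
Range = 89 - 23 = 66

Range = 66


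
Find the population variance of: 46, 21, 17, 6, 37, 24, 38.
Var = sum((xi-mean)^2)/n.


Mean = 27.0000
Squared deviations: 361.0000, 36.0000, 100.0000, 441.0000, 100.0000, 9.0000, 121.0000
Sum = 1168.0000
Variance = 1168.0000/7 = 166.8571

Variance = 166.8571


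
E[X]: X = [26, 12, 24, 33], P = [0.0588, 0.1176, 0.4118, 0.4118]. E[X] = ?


E[X] = 26*0.0588 + 12*0.1176 + 24*0.4118 + 33*0.4118
= 1.5288 + 1.4112 + 9.8832 + 13.5894
= 26.4126

E[X] = 26.4126


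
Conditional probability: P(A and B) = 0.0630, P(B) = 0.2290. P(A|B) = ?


P(A|B) = 0.0630/0.2290 = 0.2751

P(A|B) = 0.2751


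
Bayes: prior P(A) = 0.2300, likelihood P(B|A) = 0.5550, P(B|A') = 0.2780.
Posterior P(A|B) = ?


P(B) = P(B|A)*P(A) + P(B|A')*P(A')
= 0.5550*0.2300 + 0.2780*0.7700
= 0.127650 + 0.214060 = 0.341710
P(A|B) = 0.127650/0.341710 = 0.3736

P(A|B) = 0.3736


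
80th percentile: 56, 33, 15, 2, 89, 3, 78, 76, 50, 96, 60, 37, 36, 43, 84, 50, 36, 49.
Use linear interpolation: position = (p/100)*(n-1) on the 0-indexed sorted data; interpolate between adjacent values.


Sorted: 2, 3, 15, 33, 36, 36, 37, 43, 49, 50, 50, 56, 60, 76, 78, 84, 89, 96
n = 18
Index = 80/100 * 17 = 13.6000
Lower = data[13] = 76, Upper = data[14] = 78
P80 = 76 + 0.6000*(2) = 77.2000

P80 = 77.2000


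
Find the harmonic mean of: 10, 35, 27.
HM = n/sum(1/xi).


Sum of reciprocals = 1/10 + 1/35 + 1/27 = 0.165608
HM = 3/0.165608 = 18.1150

HM = 18.1150


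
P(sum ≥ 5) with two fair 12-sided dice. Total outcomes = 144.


Total outcomes = 12×12 = 144
Favorable (sum ≥ 5): 138
P = 138/144 = 0.9583

P = 0.9583


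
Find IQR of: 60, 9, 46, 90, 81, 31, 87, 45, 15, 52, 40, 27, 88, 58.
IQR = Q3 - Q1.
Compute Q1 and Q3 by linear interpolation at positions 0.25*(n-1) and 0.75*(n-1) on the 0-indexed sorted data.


Sorted: 9, 15, 27, 31, 40, 45, 46, 52, 58, 60, 81, 87, 88, 90
Q1 (25th %ile) = 33.2500
Q3 (75th %ile) = 75.7500
IQR = 75.7500 - 33.2500 = 42.5000

IQR = 42.5000


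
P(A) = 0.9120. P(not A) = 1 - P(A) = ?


P(not A) = 1 - 0.9120 = 0.0880

P(not A) = 0.0880


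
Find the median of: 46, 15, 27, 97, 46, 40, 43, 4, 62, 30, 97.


Sorted: 4, 15, 27, 30, 40, 43, 46, 46, 62, 97, 97
n = 11 (odd)
Middle value = 43

Median = 43


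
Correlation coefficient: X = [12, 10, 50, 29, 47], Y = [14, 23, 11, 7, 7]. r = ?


Mean X = 29.6000, Mean Y = 12.4000
SD X = 16.811901, SD Y = 5.919459
Cov = -71.040000
r = -71.040000/(16.811901*5.919459) = -0.7138

r = -0.7138


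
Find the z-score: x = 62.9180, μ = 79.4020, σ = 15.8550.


z = (62.9180 - 79.4020)/15.8550
= -16.4840/15.8550
= -1.0397

z = -1.0397


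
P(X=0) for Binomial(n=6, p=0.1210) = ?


C(6,0) = 1
p^0 = 1.000000
(1-p)^6 = 0.461247
P = 1 * 1.000000 * 0.461247 = 0.4612

P(X=0) = 0.4612


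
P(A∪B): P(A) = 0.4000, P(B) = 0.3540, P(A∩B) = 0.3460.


P(A∪B) = 0.4000 + 0.3540 - 0.3460
= 0.7540 - 0.3460
= 0.4080

P(A∪B) = 0.4080


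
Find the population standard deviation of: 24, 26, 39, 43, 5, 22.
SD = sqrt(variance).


Mean = 26.5000
Variance = 152.9167
SD = sqrt(152.9167) = 12.3659

SD = 12.3659


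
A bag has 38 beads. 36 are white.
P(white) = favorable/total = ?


P = 36/38 = 0.9474

P = 0.9474


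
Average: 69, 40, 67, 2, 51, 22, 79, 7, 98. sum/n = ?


Sum = 69 + 40 + 67 + 2 + 51 + 22 + 79 + 7 + 98 = 435
n = 9
Mean = 435/9 = 48.3333

Mean = 48.3333


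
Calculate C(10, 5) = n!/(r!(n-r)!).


C(10,5) = 10!/(5! × 5!)
= 3628800/(120 × 120)
= 252

C(10,5) = 252


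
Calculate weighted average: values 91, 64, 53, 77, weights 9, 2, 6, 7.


Numerator = 91*9 + 64*2 + 53*6 + 77*7 = 1804
Denominator = 9 + 2 + 6 + 7 = 24
WM = 1804/24 = 75.1667

WM = 75.1667


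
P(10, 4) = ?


P(10,4) = 10!/6!
= 3628800/720
= 5040

P(10,4) = 5040


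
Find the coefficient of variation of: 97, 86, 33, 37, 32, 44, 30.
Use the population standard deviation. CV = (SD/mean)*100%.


Mean = 51.2857
SD = 25.9434
CV = (25.9434/51.2857)*100 = 50.5861%

CV = 50.5861%


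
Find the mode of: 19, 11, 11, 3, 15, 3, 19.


Frequencies: 3:2, 11:2, 15:1, 19:2
Max frequency = 2
Mode = 3, 11, 19

Mode = 3, 11, 19


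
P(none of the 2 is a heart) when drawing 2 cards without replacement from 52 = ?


P(no hearts) = (39/52) × (38/51)
= 0.5588

P = 0.5588


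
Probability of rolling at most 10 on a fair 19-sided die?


Favorable outcomes (roll ≤ 10): 10
Total outcomes = 19
P = 10/19 = 0.5263

P = 0.5263


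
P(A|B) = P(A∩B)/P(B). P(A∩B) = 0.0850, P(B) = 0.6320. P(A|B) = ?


P(A|B) = 0.0850/0.6320 = 0.1345

P(A|B) = 0.1345


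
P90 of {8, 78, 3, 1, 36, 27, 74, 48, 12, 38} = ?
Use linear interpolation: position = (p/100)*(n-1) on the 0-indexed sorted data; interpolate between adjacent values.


Sorted: 1, 3, 8, 12, 27, 36, 38, 48, 74, 78
n = 10
Index = 90/100 * 9 = 8.1000
Lower = data[8] = 74, Upper = data[9] = 78
P90 = 74 + 0.1000*(4) = 74.4000

P90 = 74.4000


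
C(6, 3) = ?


C(6,3) = 6!/(3! × 3!)
= 720/(6 × 6)
= 20

C(6,3) = 20


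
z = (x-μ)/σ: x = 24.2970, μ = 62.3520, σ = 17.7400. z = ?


z = (24.2970 - 62.3520)/17.7400
= -38.0550/17.7400
= -2.1452

z = -2.1452


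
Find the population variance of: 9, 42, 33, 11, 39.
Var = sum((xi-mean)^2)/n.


Mean = 26.8000
Squared deviations: 316.8400, 231.0400, 38.4400, 249.6400, 148.8400
Sum = 984.8000
Variance = 984.8000/5 = 196.9600

Variance = 196.9600


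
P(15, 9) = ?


P(15,9) = 15!/6!
= 1307674368000/720
= 1816214400

P(15,9) = 1816214400


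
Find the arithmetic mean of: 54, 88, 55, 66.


Sum = 54 + 88 + 55 + 66 = 263
n = 4
Mean = 263/4 = 65.7500

Mean = 65.7500


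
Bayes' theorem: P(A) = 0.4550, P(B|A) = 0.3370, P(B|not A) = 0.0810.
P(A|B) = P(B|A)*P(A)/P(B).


P(B) = P(B|A)*P(A) + P(B|A')*P(A')
= 0.3370*0.4550 + 0.0810*0.5450
= 0.153335 + 0.044145 = 0.197480
P(A|B) = 0.153335/0.197480 = 0.7765

P(A|B) = 0.7765


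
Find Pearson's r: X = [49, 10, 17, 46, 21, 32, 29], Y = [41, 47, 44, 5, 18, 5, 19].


Mean X = 29.1429, Mean Y = 25.5714
SD X = 13.452866, SD Y = 16.834125
Cov = -95.795918
r = -95.795918/(13.452866*16.834125) = -0.4230

r = -0.4230


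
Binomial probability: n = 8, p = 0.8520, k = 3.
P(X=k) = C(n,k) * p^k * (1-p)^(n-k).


C(8,3) = 56
p^3 = 0.618470
(1-p)^5 = 7.100821e-05
P = 56 * 0.618470 * 7.100821e-05 = 0.0025

P(X=3) = 0.0025


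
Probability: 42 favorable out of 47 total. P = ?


P = 42/47 = 0.8936

P = 0.8936


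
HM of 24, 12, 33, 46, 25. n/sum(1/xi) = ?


Sum of reciprocals = 1/24 + 1/12 + 1/33 + 1/46 + 1/25 = 0.217042
HM = 5/0.217042 = 23.0370

HM = 23.0370


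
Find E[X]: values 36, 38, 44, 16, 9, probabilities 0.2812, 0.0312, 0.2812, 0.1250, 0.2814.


E[X] = 36*0.2812 + 38*0.0312 + 44*0.2812 + 16*0.1250 + 9*0.2814
= 10.1232 + 1.1856 + 12.3728 + 2.0000 + 2.5326
= 28.2142

E[X] = 28.2142


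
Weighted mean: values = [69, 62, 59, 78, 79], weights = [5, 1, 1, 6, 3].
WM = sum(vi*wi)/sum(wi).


Numerator = 69*5 + 62*1 + 59*1 + 78*6 + 79*3 = 1171
Denominator = 5 + 1 + 1 + 6 + 3 = 16
WM = 1171/16 = 73.1875

WM = 73.1875


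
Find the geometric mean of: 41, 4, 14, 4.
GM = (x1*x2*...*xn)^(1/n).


Product = 41 × 4 × 14 × 4 = 9184
GM = 9184^(1/4) = 9.7894

GM = 9.7894


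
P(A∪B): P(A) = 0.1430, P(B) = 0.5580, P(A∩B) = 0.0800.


P(A∪B) = 0.1430 + 0.5580 - 0.0800
= 0.7010 - 0.0800
= 0.6210

P(A∪B) = 0.6210


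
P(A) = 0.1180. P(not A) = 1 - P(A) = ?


P(not A) = 1 - 0.1180 = 0.8820

P(not A) = 0.8820


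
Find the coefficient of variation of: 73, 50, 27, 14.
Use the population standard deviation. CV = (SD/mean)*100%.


Mean = 41.0000
SD = 22.5278
CV = (22.5278/41.0000)*100 = 54.9458%

CV = 54.9458%


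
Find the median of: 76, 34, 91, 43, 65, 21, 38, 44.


Sorted: 21, 34, 38, 43, 44, 65, 76, 91
n = 8 (even)
Middle values: 43 and 44
Median = (43+44)/2 = 43.5000

Median = 43.5000


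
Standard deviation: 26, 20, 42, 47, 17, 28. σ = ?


Mean = 30.0000
Variance = 120.3333
SD = sqrt(120.3333) = 10.9697

SD = 10.9697
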